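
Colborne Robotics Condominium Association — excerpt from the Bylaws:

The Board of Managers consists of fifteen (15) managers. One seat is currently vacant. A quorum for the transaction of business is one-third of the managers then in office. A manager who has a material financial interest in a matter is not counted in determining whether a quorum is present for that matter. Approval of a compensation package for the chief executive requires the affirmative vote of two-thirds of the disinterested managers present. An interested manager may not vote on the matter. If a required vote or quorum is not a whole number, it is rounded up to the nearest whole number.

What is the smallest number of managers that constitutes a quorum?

1/3 of 14 = 4.67, rounded up to 5.

5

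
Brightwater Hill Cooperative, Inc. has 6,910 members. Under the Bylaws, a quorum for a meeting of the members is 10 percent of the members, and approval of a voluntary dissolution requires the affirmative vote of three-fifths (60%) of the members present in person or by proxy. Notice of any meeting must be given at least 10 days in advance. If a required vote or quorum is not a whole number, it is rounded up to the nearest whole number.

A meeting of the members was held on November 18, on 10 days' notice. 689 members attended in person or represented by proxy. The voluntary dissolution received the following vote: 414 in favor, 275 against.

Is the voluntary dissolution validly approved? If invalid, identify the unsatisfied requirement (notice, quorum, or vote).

Notice: 10 days given; 10 required. Satisfied.
Quorum: 10% of 6,910 = 691; 689 present. Not satisfied.
Vote: requires three-fifths of those present (689); 3/5 of 689 = 413.40, rounded up to 414, so 414 needed; 414 in favor. Satisfied.

Invalid — quorum requirement not satisfied.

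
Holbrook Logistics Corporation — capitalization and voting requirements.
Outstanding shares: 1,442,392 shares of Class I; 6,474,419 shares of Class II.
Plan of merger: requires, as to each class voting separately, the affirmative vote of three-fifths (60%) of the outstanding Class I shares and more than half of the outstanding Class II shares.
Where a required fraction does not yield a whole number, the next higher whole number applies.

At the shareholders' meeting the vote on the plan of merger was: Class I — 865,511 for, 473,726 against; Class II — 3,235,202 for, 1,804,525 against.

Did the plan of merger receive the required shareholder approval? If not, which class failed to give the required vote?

Not approved — the Class II shares did not give the required vote.

Class I: 3/5 of 1442392 = 865435.20, rounded up to 865436; 865,436 required, 865,511 in favor — approved.
Class II: a majority of 6474419 is 3237210; 3,237,210 required, 3,235,202 in favor — not approved.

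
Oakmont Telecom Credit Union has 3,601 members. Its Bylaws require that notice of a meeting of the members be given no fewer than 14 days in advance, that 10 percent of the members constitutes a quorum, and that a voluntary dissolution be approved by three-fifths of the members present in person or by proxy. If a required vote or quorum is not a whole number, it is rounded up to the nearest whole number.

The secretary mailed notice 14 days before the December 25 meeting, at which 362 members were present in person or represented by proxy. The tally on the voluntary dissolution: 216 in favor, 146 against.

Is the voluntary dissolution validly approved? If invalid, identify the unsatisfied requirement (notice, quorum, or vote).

Notice: 14 days given; 14 required. Satisfied.
Quorum: 10% of 3,601 = 360.10, rounded up to 361; 362 present. Satisfied.
Vote: requires three-fifths of those present (362); 3/5 of 362 = 217.20, rounded up to 218, so 218 needed; 216 in favor. Not satisfied.

Invalid — vote requirement not satisfied.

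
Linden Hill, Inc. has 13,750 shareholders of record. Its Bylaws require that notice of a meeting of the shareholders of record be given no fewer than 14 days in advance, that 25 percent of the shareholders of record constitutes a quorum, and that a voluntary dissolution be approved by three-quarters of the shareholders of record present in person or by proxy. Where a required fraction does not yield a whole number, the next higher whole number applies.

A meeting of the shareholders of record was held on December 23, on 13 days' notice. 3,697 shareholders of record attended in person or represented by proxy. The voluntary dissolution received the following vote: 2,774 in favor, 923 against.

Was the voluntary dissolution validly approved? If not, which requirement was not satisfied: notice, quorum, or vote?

Notice: 13 days given; 14 required. Not satisfied.
Quorum: 25% of 13,750 = 3,437.50, rounded up to 3,438; 3,697 present. Satisfied.
Vote: requires three-fourths of those present (3,697); 3/4 of 3697 = 2772.75, rounded up to 2773, so 2,773 needed; 2,774 in favor. Satisfied.

Invalid — notice requirement not satisfied.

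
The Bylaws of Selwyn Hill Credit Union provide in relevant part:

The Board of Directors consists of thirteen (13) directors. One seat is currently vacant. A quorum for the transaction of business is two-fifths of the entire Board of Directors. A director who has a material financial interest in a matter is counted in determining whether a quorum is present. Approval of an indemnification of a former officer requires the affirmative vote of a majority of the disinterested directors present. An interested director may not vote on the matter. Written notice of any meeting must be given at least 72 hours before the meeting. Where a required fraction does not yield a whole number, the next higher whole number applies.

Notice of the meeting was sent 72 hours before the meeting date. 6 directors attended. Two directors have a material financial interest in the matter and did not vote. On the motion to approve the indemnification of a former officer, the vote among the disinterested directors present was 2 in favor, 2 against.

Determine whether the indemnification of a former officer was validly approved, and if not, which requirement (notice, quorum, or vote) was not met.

Notice: 72 hours given; 72 required (72 ≥ 72). Satisfied.
Quorum: 6 present (interested directors count toward quorum); quorum is 6. Satisfied.
Vote: the indemnification of a former officer requires a majority of the disinterested directors present (6 − 2 = 4). A majority of 4 is 3, so 3 affirmative votes are needed; 2 voted in favor. Not satisfied.

Invalid — vote requirement not satisfied.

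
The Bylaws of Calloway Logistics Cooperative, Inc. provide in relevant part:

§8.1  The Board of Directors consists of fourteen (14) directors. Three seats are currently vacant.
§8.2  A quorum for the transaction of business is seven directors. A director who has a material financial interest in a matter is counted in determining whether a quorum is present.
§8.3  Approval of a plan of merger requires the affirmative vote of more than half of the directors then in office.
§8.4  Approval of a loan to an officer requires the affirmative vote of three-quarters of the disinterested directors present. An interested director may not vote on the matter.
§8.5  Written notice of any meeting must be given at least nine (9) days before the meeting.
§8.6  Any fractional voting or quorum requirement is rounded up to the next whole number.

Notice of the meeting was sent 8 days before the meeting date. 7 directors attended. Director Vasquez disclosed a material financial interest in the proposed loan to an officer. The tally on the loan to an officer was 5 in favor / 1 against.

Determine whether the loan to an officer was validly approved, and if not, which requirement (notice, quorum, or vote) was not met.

Invalid — notice requirement not satisfied.

Notice: 8 days given; 9 required (8 < 9). Not satisfied.
Quorum: 7 present (interested directors count toward quorum); quorum is 7. Satisfied.
Vote: the loan to an officer requires three-fourths of the disinterested directors present (7 − 1 = 6). 3/4 of 6 = 4.50, rounded up to 5, so 5 affirmative votes are needed; 5 voted in favor. Satisfied.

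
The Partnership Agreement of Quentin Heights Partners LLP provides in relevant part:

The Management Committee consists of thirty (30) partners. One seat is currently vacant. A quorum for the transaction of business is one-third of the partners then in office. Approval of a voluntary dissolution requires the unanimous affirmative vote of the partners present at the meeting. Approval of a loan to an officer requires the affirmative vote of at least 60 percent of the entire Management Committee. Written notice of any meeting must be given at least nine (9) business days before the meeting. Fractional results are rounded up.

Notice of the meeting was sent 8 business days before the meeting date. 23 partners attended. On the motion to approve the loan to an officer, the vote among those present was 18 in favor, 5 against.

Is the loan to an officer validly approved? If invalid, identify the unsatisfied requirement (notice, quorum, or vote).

Notice: 8 business days given; 9 required (8 < 9). Not satisfied.
Quorum: 23 present; quorum is 10. Satisfied.
Vote: the loan to an officer requires three-fifths of the entire Management Committee (30). 3/5 of 30 = 18, so 18 affirmative votes are needed; 18 voted in favor. Satisfied.

Invalid — notice requirement not satisfied.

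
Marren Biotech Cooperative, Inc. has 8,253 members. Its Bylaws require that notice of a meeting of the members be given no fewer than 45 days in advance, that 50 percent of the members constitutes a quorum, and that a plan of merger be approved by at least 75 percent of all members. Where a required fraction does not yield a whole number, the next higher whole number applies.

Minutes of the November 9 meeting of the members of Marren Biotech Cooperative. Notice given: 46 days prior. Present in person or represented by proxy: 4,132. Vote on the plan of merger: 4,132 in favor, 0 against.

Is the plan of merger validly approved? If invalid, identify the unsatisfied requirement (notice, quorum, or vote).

Notice: 46 days given; 45 required. Satisfied.
Quorum: 50% of 8,253 = 4,126.50, rounded up to 4,127; 4,132 present. Satisfied.
Vote: requires three-fourths of all members (8,253); 3/4 of 8253 = 6189.75, rounded up to 6190, so 6,190 needed; 4,132 in favor. Not satisfied.

Invalid — vote requirement not satisfied.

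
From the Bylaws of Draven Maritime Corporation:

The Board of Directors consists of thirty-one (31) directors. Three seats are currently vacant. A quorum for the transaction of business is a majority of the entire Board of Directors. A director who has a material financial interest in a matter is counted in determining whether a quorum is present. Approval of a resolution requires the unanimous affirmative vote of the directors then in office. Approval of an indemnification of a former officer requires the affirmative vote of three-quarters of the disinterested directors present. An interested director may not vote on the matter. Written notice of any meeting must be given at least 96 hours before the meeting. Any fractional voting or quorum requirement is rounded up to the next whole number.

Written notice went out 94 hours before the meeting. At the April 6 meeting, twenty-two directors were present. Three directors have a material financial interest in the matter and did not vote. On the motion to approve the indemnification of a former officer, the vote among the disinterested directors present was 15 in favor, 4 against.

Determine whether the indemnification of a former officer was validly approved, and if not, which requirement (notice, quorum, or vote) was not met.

Notice: 94 hours given; 96 required (94 < 96). Not satisfied.
Quorum: 22 present (interested directors count toward quorum); quorum is 16. Satisfied.
Vote: the indemnification of a former officer requires three-fourths of the disinterested directors present (22 − 3 = 19). 3/4 of 19 = 14.25, rounded up to 15, so 15 affirmative votes are needed; 15 voted in favor. Satisfied.

Invalid — notice requirement not satisfied.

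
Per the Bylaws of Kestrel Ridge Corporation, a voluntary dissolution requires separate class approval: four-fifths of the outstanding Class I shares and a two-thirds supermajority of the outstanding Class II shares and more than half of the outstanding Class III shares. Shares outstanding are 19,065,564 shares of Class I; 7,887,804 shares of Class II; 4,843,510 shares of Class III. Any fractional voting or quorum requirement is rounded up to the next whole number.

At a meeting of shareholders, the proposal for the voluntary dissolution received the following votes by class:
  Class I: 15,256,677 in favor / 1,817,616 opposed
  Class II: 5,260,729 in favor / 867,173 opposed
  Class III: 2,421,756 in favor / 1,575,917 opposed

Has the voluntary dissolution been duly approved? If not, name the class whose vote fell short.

Approved — every class gave the required vote.

Class I: 4/5 of 19065564 = 15252451.20, rounded up to 15252452; 15,252,452 required, 15,256,677 in favor — approved.
Class II: 2/3 of 7887804 = 5258536; 5,258,536 required, 5,260,729 in favor — approved.
Class III: a majority of 4843510 is 2421756; 2,421,756 required, 2,421,756 in favor — approved.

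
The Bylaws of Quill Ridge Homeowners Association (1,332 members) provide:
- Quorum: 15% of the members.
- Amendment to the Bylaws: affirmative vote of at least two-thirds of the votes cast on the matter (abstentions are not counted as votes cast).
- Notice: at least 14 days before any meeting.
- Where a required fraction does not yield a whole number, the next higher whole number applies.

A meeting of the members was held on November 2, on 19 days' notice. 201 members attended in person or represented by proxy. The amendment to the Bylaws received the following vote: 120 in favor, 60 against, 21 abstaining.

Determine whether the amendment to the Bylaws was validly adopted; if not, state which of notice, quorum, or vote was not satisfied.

Notice: 19 days given; 14 required. Satisfied.
Quorum: 15% of 1,332 = 199.80, rounded up to 200; 201 present. Satisfied.
Vote: requires two-thirds of the votes cast (201 − 21 abstaining = 180); 2/3 of 180 = 120, so 120 needed; 120 in favor. Satisfied.

Valid — all requirements satisfied.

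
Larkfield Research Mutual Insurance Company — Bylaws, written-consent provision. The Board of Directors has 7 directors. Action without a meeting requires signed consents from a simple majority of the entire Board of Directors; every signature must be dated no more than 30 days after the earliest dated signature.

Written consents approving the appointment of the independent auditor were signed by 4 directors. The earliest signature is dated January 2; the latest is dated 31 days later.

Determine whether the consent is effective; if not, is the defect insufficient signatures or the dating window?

Signatures required: a simple majority of 7 — a majority of 7 is 4, so 4 needed; 4 signed. Sufficient.
Dating window: the latest signature is 31 days after the earliest; the limit is 30 days. Outside the window.

Not effective — dating-window requirement not satisfied.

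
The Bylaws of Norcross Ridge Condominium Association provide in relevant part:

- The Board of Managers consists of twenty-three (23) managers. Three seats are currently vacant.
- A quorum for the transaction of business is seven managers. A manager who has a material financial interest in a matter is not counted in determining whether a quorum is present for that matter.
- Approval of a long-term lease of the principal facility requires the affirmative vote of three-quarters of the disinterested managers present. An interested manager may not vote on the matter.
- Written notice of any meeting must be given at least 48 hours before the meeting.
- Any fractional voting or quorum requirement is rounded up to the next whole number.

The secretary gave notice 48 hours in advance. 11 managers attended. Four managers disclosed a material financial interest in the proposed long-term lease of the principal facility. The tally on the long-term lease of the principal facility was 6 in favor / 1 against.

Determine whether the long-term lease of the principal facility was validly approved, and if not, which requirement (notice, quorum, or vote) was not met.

Valid — all requirements satisfied.

Notice: 48 hours given; 48 required (48 ≥ 48). Satisfied.
Quorum: 11 present, but the 4 interested managers do not count, leaving 7. Quorum is 7. Satisfied.
Vote: the long-term lease of the principal facility requires three-fourths of the disinterested managers present (11 − 4 = 7). 3/4 of 7 = 5.25, rounded up to 6, so 6 affirmative votes are needed; 6 voted in favor. Satisfied.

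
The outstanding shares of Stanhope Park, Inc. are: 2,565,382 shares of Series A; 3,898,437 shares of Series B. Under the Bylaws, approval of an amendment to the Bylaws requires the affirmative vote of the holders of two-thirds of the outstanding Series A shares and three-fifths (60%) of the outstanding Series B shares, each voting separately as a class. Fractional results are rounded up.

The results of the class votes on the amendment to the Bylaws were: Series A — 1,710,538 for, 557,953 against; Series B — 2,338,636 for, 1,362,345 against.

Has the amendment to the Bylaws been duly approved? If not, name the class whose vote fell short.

Not approved — the Series B shares did not give the required vote.

Series A: 2/3 of 2565382 = 1710254.67, rounded up to 1710255; 1,710,255 required, 1,710,538 in favor — approved.
Series B: 3/5 of 3898437 = 2339062.20, rounded up to 2339063; 2,339,063 required, 2,338,636 in favor — not approved.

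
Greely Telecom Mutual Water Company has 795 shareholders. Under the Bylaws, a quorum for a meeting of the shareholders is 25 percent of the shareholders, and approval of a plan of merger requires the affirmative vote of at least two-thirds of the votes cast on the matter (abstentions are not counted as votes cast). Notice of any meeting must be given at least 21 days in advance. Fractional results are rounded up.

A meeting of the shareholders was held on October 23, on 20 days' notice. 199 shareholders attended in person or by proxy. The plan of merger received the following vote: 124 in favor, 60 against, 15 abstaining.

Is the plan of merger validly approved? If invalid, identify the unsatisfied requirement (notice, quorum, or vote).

Invalid — notice requirement not satisfied.

Notice: 20 days given; 21 required. Not satisfied.
Quorum: 25% of 795 = 198.75, rounded up to 199; 199 present. Satisfied.
Vote: requires two-thirds of the votes cast (199 − 15 abstaining = 184); 2/3 of 184 = 122.67, rounded up to 123, so 123 needed; 124 in favor. Satisfied.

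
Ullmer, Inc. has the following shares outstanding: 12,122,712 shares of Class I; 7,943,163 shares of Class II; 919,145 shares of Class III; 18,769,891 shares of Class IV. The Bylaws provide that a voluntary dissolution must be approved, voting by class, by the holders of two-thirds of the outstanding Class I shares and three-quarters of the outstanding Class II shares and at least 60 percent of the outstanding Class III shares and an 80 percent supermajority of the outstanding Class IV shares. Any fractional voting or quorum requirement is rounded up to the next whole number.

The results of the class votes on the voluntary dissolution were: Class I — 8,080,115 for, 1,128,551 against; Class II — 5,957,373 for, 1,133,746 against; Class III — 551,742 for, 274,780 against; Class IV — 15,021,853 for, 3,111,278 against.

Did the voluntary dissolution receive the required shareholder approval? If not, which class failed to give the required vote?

Not approved — the Class I shares did not give the required vote.

Class I: 2/3 of 12122712 = 8081808; 8,081,808 required, 8,080,115 in favor — not approved.
Class II: 3/4 of 7943163 = 5957372.25, rounded up to 5957373; 5,957,373 required, 5,957,373 in favor — approved.
Class III: 3/5 of 919145 = 551487; 551,487 required, 551,742 in favor — approved.
Class IV: 4/5 of 18769891 = 15015912.80, rounded up to 15015913; 15,015,913 required, 15,021,853 in favor — approved.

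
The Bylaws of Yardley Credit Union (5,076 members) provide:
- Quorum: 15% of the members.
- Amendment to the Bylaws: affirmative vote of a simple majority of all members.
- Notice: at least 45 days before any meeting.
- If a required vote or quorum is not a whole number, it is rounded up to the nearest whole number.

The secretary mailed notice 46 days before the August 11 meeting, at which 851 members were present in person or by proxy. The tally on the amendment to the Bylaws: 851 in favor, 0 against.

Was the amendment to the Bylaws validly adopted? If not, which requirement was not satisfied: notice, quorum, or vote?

Notice: 46 days given; 45 required. Satisfied.
Quorum: 15% of 5,076 = 761.40, rounded up to 762; 851 present. Satisfied.
Vote: requires a majority of all members (5,076); a majority of 5076 is 2539, so 2,539 needed; 851 in favor. Not satisfied.

Invalid — vote requirement not satisfied.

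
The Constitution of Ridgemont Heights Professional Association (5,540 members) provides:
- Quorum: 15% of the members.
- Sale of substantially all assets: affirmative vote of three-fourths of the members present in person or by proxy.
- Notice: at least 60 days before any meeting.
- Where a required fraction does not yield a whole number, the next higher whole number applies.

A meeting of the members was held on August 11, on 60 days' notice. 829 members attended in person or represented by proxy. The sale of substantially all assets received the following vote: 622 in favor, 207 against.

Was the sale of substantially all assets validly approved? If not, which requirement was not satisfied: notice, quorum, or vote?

Invalid — quorum requirement not satisfied.

Notice: 60 days given; 60 required. Satisfied.
Quorum: 15% of 5,540 = 831; 829 present. Not satisfied.
Vote: requires three-fourths of those present (829); 3/4 of 829 = 621.75, rounded up to 622, so 622 needed; 622 in favor. Satisfied.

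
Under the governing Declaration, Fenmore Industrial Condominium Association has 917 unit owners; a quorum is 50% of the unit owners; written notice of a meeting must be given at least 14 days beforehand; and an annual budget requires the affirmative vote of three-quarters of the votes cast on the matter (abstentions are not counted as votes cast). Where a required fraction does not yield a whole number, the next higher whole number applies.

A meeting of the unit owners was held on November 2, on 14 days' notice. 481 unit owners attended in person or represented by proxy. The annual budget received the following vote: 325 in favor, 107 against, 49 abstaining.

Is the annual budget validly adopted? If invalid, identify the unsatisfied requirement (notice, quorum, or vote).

Notice: 14 days given; 14 required. Satisfied.
Quorum: 50% of 917 = 458.50, rounded up to 459; 481 present. Satisfied.
Vote: requires three-fourths of the votes cast (481 − 49 abstaining = 432); 3/4 of 432 = 324, so 324 needed; 325 in favor. Satisfied.

Valid — all requirements satisfied.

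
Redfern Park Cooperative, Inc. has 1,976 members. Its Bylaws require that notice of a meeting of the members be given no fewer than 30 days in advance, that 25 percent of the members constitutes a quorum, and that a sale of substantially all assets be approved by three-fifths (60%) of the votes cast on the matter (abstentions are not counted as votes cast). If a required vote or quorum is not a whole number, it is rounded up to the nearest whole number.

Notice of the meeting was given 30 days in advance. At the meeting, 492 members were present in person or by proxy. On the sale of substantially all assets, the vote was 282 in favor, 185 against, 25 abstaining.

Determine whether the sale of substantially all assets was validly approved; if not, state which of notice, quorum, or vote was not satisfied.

Notice: 30 days given; 30 required. Satisfied.
Quorum: 25% of 1,976 = 494; 492 present. Not satisfied.
Vote: requires three-fifths of the votes cast (492 − 25 abstaining = 467); 3/5 of 467 = 280.20, rounded up to 281, so 281 needed; 282 in favor. Satisfied.

Invalid — quorum requirement not satisfied.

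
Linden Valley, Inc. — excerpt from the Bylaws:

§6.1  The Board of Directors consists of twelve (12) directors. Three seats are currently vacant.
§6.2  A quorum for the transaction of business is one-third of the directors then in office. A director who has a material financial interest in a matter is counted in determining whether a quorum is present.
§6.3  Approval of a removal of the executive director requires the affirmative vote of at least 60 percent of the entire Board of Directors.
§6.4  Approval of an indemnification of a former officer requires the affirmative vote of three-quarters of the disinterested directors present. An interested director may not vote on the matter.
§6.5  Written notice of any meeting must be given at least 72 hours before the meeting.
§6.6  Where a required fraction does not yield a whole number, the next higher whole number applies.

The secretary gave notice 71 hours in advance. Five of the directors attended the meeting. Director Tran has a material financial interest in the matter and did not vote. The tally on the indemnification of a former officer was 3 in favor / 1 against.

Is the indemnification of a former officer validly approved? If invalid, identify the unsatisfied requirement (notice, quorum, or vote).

Invalid — notice requirement not satisfied.

Notice: 71 hours given; 72 required (71 < 72). Not satisfied.
Quorum: 5 present (interested directors count toward quorum); quorum is 3. Satisfied.
Vote: the indemnification of a former officer requires three-fourths of the disinterested directors present (5 − 1 = 4). 3/4 of 4 = 3, so 3 affirmative votes are needed; 3 voted in favor. Satisfied.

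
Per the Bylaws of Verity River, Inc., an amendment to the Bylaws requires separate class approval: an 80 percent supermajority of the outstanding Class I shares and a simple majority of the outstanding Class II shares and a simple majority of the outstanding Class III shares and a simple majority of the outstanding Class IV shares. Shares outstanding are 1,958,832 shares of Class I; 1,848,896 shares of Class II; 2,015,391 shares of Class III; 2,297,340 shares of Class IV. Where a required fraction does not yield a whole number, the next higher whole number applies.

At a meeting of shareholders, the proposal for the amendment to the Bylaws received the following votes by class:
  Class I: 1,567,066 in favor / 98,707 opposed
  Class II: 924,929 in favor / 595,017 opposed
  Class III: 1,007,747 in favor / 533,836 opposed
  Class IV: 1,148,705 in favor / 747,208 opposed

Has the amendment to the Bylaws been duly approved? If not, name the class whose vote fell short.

Class I: 4/5 of 1958832 = 1567065.60, rounded up to 1567066; 1,567,066 required, 1,567,066 in favor — approved.
Class II: a majority of 1848896 is 924449; 924,449 required, 924,929 in favor — approved.
Class III: a majority of 2015391 is 1007696; 1,007,696 required, 1,007,747 in favor — approved.
Class IV: a majority of 2297340 is 1148671; 1,148,671 required, 1,148,705 in favor — approved.

Approved — every class gave the required vote.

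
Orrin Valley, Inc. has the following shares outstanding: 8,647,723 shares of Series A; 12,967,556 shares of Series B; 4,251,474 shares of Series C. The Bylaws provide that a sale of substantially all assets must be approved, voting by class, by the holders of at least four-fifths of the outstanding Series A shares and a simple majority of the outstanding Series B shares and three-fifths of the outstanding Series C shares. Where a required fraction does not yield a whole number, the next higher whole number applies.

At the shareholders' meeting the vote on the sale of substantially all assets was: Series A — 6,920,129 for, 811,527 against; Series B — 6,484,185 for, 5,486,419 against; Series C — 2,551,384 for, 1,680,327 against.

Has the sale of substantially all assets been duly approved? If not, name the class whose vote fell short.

Series A: 4/5 of 8647723 = 6918178.40, rounded up to 6918179; 6,918,179 required, 6,920,129 in favor — approved.
Series B: a majority of 12967556 is 6483779; 6,483,779 required, 6,484,185 in favor — approved.
Series C: 3/5 of 4251474 = 2550884.40, rounded up to 2550885; 2,550,885 required, 2,551,384 in favor — approved.

Approved — every class gave the required vote.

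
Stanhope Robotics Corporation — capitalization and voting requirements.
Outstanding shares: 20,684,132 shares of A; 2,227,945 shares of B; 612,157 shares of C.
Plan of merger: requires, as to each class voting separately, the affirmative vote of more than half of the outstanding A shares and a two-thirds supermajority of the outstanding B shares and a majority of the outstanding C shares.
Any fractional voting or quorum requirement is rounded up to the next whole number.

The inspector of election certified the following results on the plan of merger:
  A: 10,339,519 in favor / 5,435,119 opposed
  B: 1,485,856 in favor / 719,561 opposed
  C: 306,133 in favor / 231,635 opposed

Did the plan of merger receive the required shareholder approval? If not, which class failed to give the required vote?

A: a majority of 20684132 is 10342067; 10,342,067 required, 10,339,519 in favor — not approved.
B: 2/3 of 2227945 = 1485296.67, rounded up to 1485297; 1,485,297 required, 1,485,856 in favor — approved.
C: a majority of 612157 is 306079; 306,079 required, 306,133 in favor — approved.

Not approved — the A shares did not give the required vote.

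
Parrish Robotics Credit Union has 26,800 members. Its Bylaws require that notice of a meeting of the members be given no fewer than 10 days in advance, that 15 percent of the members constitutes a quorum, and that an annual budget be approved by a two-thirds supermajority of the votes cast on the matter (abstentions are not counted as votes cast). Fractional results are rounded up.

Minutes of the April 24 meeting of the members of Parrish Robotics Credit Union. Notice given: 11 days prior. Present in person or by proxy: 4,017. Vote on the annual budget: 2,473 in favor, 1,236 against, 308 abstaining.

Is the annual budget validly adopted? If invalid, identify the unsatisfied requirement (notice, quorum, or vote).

Invalid — quorum requirement not satisfied.

Notice: 11 days given; 10 required. Satisfied.
Quorum: 15% of 26,800 = 4,020; 4,017 present. Not satisfied.
Vote: requires two-thirds of the votes cast (4,017 − 308 abstaining = 3,709); 2/3 of 3709 = 2472.67, rounded up to 2473, so 2,473 needed; 2,473 in favor. Satisfied.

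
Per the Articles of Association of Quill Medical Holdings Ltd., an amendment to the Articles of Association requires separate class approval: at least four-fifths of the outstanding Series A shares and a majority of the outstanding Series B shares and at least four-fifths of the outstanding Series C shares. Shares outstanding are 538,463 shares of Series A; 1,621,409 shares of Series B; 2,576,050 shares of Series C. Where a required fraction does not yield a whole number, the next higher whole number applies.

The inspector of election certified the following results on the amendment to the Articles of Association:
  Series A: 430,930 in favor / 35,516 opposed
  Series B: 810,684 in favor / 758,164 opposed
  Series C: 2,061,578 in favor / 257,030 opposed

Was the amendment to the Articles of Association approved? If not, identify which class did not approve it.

Not approved — the Series B shares did not give the required vote.

Series A: 4/5 of 538463 = 430770.40, rounded up to 430771; 430,771 required, 430,930 in favor — approved.
Series B: a majority of 1621409 is 810705; 810,705 required, 810,684 in favor — not approved.
Series C: 4/5 of 2576050 = 2060840; 2,060,840 required, 2,061,578 in favor — approved.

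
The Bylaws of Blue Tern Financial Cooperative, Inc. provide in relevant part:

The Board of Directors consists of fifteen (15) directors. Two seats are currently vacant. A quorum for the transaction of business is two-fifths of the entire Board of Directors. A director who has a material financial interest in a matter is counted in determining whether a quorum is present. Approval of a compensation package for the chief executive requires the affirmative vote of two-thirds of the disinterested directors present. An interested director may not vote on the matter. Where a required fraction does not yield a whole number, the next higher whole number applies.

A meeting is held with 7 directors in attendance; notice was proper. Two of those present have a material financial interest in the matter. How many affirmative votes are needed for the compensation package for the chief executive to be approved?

4

The compensation package for the chief executive requires two-thirds of the disinterested directors present (7 − 2 = 5).
2/3 of 5 = 3.33, rounded up to 4.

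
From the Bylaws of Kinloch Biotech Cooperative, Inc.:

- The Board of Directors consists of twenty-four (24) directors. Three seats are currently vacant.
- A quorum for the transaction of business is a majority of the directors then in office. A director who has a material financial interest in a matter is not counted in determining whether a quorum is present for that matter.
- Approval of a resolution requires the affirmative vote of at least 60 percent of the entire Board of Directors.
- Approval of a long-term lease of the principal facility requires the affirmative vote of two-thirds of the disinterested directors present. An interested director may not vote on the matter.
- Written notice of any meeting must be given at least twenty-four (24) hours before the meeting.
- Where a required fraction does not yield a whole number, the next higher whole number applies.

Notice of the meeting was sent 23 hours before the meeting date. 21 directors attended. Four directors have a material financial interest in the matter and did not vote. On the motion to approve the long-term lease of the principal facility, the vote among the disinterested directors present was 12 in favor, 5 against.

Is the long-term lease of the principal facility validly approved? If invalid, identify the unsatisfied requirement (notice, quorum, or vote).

Invalid — notice requirement not satisfied.

Notice: 23 hours given; 24 required (23 < 24). Not satisfied.
Quorum: 21 present, but the 4 interested directors do not count, leaving 17. Quorum is 11. Satisfied.
Vote: the long-term lease of the principal facility requires two-thirds of the disinterested directors present (21 − 4 = 17). 2/3 of 17 = 11.33, rounded up to 12, so 12 affirmative votes are needed; 12 voted in favor. Satisfied.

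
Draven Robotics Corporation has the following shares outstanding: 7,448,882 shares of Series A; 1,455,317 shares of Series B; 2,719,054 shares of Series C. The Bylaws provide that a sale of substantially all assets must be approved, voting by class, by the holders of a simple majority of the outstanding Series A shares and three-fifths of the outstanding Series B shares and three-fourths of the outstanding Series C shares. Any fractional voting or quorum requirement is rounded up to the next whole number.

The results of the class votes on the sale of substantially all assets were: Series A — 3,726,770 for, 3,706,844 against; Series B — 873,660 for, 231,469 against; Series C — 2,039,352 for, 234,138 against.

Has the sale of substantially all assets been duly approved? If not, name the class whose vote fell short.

Approved — every class gave the required vote.

Series A: a majority of 7448882 is 3724442; 3,724,442 required, 3,726,770 in favor — approved.
Series B: 3/5 of 1455317 = 873190.20, rounded up to 873191; 873,191 required, 873,660 in favor — approved.
Series C: 3/4 of 2719054 = 2039290.50, rounded up to 2039291; 2,039,291 required, 2,039,352 in favor — approved.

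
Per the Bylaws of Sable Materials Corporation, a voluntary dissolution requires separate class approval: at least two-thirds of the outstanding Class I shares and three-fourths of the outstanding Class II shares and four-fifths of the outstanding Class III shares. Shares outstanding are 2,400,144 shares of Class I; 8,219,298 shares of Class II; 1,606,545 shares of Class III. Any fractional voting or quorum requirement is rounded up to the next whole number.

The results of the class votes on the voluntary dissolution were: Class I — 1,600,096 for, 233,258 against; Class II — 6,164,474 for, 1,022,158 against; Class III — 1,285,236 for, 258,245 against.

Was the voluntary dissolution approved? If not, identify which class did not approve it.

Approved — every class gave the required vote.

Class I: 2/3 of 2400144 = 1600096; 1,600,096 required, 1,600,096 in favor — approved.
Class II: 3/4 of 8219298 = 6164473.50, rounded up to 6164474; 6,164,474 required, 6,164,474 in favor — approved.
Class III: 4/5 of 1606545 = 1285236; 1,285,236 required, 1,285,236 in favor — approved.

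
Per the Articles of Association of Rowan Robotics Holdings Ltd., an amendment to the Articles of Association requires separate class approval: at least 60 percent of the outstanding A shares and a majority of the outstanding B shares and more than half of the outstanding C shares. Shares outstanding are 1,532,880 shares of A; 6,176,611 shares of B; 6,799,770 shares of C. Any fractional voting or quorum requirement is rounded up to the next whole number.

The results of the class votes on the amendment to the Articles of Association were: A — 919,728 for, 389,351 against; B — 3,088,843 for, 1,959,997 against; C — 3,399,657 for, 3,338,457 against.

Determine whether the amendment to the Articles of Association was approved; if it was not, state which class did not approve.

Not approved — the C shares did not give the required vote.

A: 3/5 of 1532880 = 919728; 919,728 required, 919,728 in favor — approved.
B: a majority of 6176611 is 3088306; 3,088,306 required, 3,088,843 in favor — approved.
C: a majority of 6799770 is 3399886; 3,399,886 required, 3,399,657 in favor — not approved.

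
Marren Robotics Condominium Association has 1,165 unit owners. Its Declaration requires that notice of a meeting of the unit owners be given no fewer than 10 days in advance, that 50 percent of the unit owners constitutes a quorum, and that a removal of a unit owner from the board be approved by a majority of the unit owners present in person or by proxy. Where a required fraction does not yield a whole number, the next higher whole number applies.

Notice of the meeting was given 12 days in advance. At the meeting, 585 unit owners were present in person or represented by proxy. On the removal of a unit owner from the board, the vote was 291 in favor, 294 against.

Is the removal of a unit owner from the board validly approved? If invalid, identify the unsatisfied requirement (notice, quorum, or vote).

Notice: 12 days given; 10 required. Satisfied.
Quorum: 50% of 1,165 = 582.50, rounded up to 583; 585 present. Satisfied.
Vote: requires a majority of those present (585); a majority of 585 is 293, so 293 needed; 291 in favor. Not satisfied.

Invalid — vote requirement not satisfied.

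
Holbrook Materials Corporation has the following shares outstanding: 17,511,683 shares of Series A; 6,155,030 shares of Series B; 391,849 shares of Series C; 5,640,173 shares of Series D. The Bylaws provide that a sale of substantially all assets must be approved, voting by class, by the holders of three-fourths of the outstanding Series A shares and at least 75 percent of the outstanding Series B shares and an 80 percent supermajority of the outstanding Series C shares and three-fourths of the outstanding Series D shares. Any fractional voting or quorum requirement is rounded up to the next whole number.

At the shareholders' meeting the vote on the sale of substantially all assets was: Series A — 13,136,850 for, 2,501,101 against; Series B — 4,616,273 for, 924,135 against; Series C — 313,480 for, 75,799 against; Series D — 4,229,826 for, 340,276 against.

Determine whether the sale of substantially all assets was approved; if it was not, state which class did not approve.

Not approved — the Series D shares did not give the required vote.

Series A: 3/4 of 17511683 = 13133762.25, rounded up to 13133763; 13,133,763 required, 13,136,850 in favor — approved.
Series B: 3/4 of 6155030 = 4616272.50, rounded up to 4616273; 4,616,273 required, 4,616,273 in favor — approved.
Series C: 4/5 of 391849 = 313479.20, rounded up to 313480; 313,480 required, 313,480 in favor — approved.
Series D: 3/4 of 5640173 = 4230129.75, rounded up to 4230130; 4,230,130 required, 4,229,826 in favor — not approved.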